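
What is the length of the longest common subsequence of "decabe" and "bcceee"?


LCS of "decabe" and "bcceee"
DP table:
           b    c    c    e    e    e
      0    0    0    0    0    0    0
  d   0    0    0    0    0    0    0
  e   0    0    0    0    1    1    1
  c   0    0    1    1    1    1    1
  a   0    0    1    1    1    1    1
  b   0    1    1    1    1    1    1
  e   0    1    1    1    2    2    2
LCS length = dp[6][6] = 2

2


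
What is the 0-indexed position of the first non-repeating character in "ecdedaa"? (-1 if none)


Input: ecdedaa
Character frequencies:
  'a': 2
  'c': 1
  'd': 2
  'e': 2
Scanning left to right for freq == 1:
  Position 0 ('e'): freq=2, skip
  Position 1 ('c'): unique! => answer = 1

1


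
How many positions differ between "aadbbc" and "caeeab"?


Comparing "aadbbc" and "caeeab" position by position:
  Position 0: 'a' vs 'c' => DIFFER
  Position 1: 'a' vs 'a' => same
  Position 2: 'd' vs 'e' => DIFFER
  Position 3: 'b' vs 'e' => DIFFER
  Position 4: 'b' vs 'a' => DIFFER
  Position 5: 'c' vs 'b' => DIFFER
Positions that differ: 5

5


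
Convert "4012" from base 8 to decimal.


Input: "4012" in base 8
Positional expansion:
  Digit '4' (value 4) x 8^3 = 2048
  Digit '0' (value 0) x 8^2 = 0
  Digit '1' (value 1) x 8^1 = 8
  Digit '2' (value 2) x 8^0 = 2
Sum = 2058

2058


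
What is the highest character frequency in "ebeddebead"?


Input: ebeddebead
Character counts:
  'a': 1
  'b': 2
  'd': 3
  'e': 4
Maximum frequency: 4

4


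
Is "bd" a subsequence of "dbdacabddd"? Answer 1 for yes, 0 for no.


Check if "bd" is a subsequence of "dbdacabddd"
Greedy scan:
  Position 0 ('d'): no match needed
  Position 1 ('b'): matches sub[0] = 'b'
  Position 2 ('d'): matches sub[1] = 'd'
  Position 3 ('a'): no match needed
  Position 4 ('c'): no match needed
  Position 5 ('a'): no match needed
  Position 6 ('b'): no match needed
  Position 7 ('d'): no match needed
  Position 8 ('d'): no match needed
  Position 9 ('d'): no match needed
All 2 characters matched => is a subsequence

1


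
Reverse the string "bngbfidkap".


Input: bngbfidkap
Reading characters right to left:
  Position 9: 'p'
  Position 8: 'a'
  Position 7: 'k'
  Position 6: 'd'
  Position 5: 'i'
  Position 4: 'f'
  Position 3: 'b'
  Position 2: 'g'
  Position 1: 'n'
  Position 0: 'b'
Reversed: pakdifbgnb

pakdifbgnb


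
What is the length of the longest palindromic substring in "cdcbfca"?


Input: "cdcbfca"
Checking substrings for palindromes:
  [0:3] "cdc" (len 3) => palindrome
Longest palindromic substring: "cdc" with length 3

3


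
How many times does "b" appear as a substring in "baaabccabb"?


Searching for "b" in "baaabccabb"
Scanning each position:
  Position 0: "b" => MATCH
  Position 1: "a" => no
  Position 2: "a" => no
  Position 3: "a" => no
  Position 4: "b" => MATCH
  Position 5: "c" => no
  Position 6: "c" => no
  Position 7: "a" => no
  Position 8: "b" => MATCH
  Position 9: "b" => MATCH
Total occurrences: 4

4


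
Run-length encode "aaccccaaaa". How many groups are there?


Input: aaccccaaaa
Scanning for consecutive runs:
  Group 1: 'a' x 2 (positions 0-1)
  Group 2: 'c' x 4 (positions 2-5)
  Group 3: 'a' x 4 (positions 6-9)
Total groups: 3

3


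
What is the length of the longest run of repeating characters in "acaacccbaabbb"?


Input: "acaacccbaabbb"
Scanning for longest run:
  Position 1 ('c'): new char, reset run to 1
  Position 2 ('a'): new char, reset run to 1
  Position 3 ('a'): continues run of 'a', length=2
  Position 4 ('c'): new char, reset run to 1
  Position 5 ('c'): continues run of 'c', length=2
  Position 6 ('c'): continues run of 'c', length=3
  Position 7 ('b'): new char, reset run to 1
  Position 8 ('a'): new char, reset run to 1
  Position 9 ('a'): continues run of 'a', length=2
  Position 10 ('b'): new char, reset run to 1
  Position 11 ('b'): continues run of 'b', length=2
  Position 12 ('b'): continues run of 'b', length=3
Longest run: 'c' with length 3

3


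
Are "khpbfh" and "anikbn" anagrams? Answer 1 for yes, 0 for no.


Strings: "khpbfh", "anikbn"
Sorted first:  bfhhkp
Sorted second: abiknn
Differ at position 0: 'b' vs 'a' => not anagrams

0


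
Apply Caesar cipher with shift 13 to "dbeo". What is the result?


Caesar cipher: shift "dbeo" by 13
  'd' (pos 3) + 13 = pos 16 = 'q'
  'b' (pos 1) + 13 = pos 14 = 'o'
  'e' (pos 4) + 13 = pos 17 = 'r'
  'o' (pos 14) + 13 = pos 1 = 'b'
Result: qorb

qorb


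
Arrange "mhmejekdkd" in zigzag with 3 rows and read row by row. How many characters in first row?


Zigzag "mhmejekdkd" into 3 rows:
Placing characters:
  'm' => row 0
  'h' => row 1
  'm' => row 2
  'e' => row 1
  'j' => row 0
  'e' => row 1
  'k' => row 2
  'd' => row 1
  'k' => row 0
  'd' => row 1
Rows:
  Row 0: "mjk"
  Row 1: "heedd"
  Row 2: "mk"
First row length: 3

3


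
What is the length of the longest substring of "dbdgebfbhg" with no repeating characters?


Input: "dbdgebfbhg"
Sliding window (track last position of each char):
  Position 0 ('d'): window [0,0] length 1 -- new best
  Position 1 ('b'): window [0,1] length 2 -- new best
  Position 2 ('d'): repeat (last at 0), move window start to 1
  Position 2 ('d'): window [1,2] length 2
  Position 3 ('g'): window [1,3] length 3 -- new best
  Position 4 ('e'): window [1,4] length 4 -- new best
  Position 5 ('b'): repeat (last at 1), move window start to 2
  Position 5 ('b'): window [2,5] length 4
  Position 6 ('f'): window [2,6] length 5 -- new best
  Position 7 ('b'): repeat (last at 5), move window start to 6
  Position 7 ('b'): window [6,7] length 2
  Position 8 ('h'): window [6,8] length 3
  Position 9 ('g'): window [6,9] length 4
Longest substring with no repeats: "dgebf" with length 5

5


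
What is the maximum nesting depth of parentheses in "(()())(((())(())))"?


Input: "(()())(((())(())))"
Tracking depth:
  Position 0 '(': depth becomes 1
  Position 1 '(': depth becomes 2
  Position 2 ')': depth becomes 1
  Position 3 '(': depth becomes 2
  Position 4 ')': depth becomes 1
  Position 5 ')': depth becomes 0
  Position 6 '(': depth becomes 1
  Position 7 '(': depth becomes 2
  Position 8 '(': depth becomes 3
  Position 9 '(': depth becomes 4
  Position 10 ')': depth becomes 3
  Position 11 ')': depth becomes 2
  Position 12 '(': depth becomes 3
  Position 13 '(': depth becomes 4
  Position 14 ')': depth becomes 3
  Position 15 ')': depth becomes 2
  Position 16 ')': depth becomes 1
  Position 17 ')': depth becomes 0
Maximum depth reached: 4

4


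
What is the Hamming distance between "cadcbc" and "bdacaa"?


Comparing "cadcbc" and "bdacaa" position by position:
  Position 0: 'c' vs 'b' => differ
  Position 1: 'a' vs 'd' => differ
  Position 2: 'd' vs 'a' => differ
  Position 3: 'c' vs 'c' => same
  Position 4: 'b' vs 'a' => differ
  Position 5: 'c' vs 'a' => differ
Total differences (Hamming distance): 5

5


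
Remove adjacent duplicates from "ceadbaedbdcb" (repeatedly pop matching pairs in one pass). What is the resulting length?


Input: ceadbaedbdcb
Stack-based adjacent duplicate removal:
  Read 'c': push. Stack: c
  Read 'e': push. Stack: ce
  Read 'a': push. Stack: cea
  Read 'd': push. Stack: cead
  Read 'b': push. Stack: ceadb
  Read 'a': push. Stack: ceadba
  Read 'e': push. Stack: ceadbae
  Read 'd': push. Stack: ceadbaed
  Read 'b': push. Stack: ceadbaedb
  Read 'd': push. Stack: ceadbaedbd
  Read 'c': push. Stack: ceadbaedbdc
  Read 'b': push. Stack: ceadbaedbdcb
Final stack: "ceadbaedbdcb" (length 12)

12


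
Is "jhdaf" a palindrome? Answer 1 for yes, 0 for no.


Input: jhdaf
Reversed: fadhj
  Compare pos 0 ('j') with pos 4 ('f'): MISMATCH
  Compare pos 1 ('h') with pos 3 ('a'): MISMATCH
Result: not a palindrome

0


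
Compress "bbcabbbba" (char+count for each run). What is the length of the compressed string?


Input: bbcabbbba
Runs:
  'b' x 2 => "b2"
  'c' x 1 => "c1"
  'a' x 1 => "a1"
  'b' x 4 => "b4"
  'a' x 1 => "a1"
Compressed: "b2c1a1b4a1"
Compressed length: 10

10


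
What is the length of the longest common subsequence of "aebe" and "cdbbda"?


LCS of "aebe" and "cdbbda"
DP table:
           c    d    b    b    d    a
      0    0    0    0    0    0    0
  a   0    0    0    0    0    0    1
  e   0    0    0    0    0    0    1
  b   0    0    0    1    1    1    1
  e   0    0    0    1    1    1    1
LCS length = dp[4][6] = 1

1


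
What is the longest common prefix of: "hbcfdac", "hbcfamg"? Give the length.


Words: hbcfdac, hbcfamg
  Position 0: all 'h' => match
  Position 1: all 'b' => match
  Position 2: all 'c' => match
  Position 3: all 'f' => match
  Position 4: ('d', 'a') => mismatch, stop
LCP = "hbcf" (length 4)

4


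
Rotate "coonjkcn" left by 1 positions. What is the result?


Input: "coonjkcn", rotate left by 1
First 1 characters: "c"
Remaining characters: "oonjkcn"
Concatenate remaining + first: "oonjkcn" + "c" = "oonjkcnc"

oonjkcnc


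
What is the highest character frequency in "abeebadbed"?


Input: abeebadbed
Character counts:
  'a': 2
  'b': 3
  'd': 2
  'e': 3
Maximum frequency: 3

3


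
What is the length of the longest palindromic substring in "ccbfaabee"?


Input: "ccbfaabee"
Checking substrings for palindromes:
  [0:2] "cc" (len 2) => palindrome
  [4:6] "aa" (len 2) => palindrome
  [7:9] "ee" (len 2) => palindrome
Longest palindromic substring: "cc" with length 2

2


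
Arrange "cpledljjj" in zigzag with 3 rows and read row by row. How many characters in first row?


Zigzag "cpledljjj" into 3 rows:
Placing characters:
  'c' => row 0
  'p' => row 1
  'l' => row 2
  'e' => row 1
  'd' => row 0
  'l' => row 1
  'j' => row 2
  'j' => row 1
  'j' => row 0
Rows:
  Row 0: "cdj"
  Row 1: "pelj"
  Row 2: "lj"
First row length: 3

3


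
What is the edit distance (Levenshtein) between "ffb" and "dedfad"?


Computing edit distance: "ffb" -> "dedfad"
DP table:
           d    e    d    f    a    d
      0    1    2    3    4    5    6
  f   1    1    2    3    3    4    5
  f   2    2    2    3    3    4    5
  b   3    3    3    3    4    4    5
Edit distance = dp[3][6] = 5

5


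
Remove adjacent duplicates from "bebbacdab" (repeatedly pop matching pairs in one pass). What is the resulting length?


Input: bebbacdab
Stack-based adjacent duplicate removal:
  Read 'b': push. Stack: b
  Read 'e': push. Stack: be
  Read 'b': push. Stack: beb
  Read 'b': matches stack top 'b' => pop. Stack: be
  Read 'a': push. Stack: bea
  Read 'c': push. Stack: beac
  Read 'd': push. Stack: beacd
  Read 'a': push. Stack: beacda
  Read 'b': push. Stack: beacdab
Final stack: "beacdab" (length 7)

7


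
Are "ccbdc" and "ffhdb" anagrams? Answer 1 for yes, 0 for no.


Strings: "ccbdc", "ffhdb"
Sorted first:  bcccd
Sorted second: bdffh
Differ at position 1: 'c' vs 'd' => not anagrams

0


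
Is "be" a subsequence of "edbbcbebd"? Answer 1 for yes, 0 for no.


Check if "be" is a subsequence of "edbbcbebd"
Greedy scan:
  Position 0 ('e'): no match needed
  Position 1 ('d'): no match needed
  Position 2 ('b'): matches sub[0] = 'b'
  Position 3 ('b'): no match needed
  Position 4 ('c'): no match needed
  Position 5 ('b'): no match needed
  Position 6 ('e'): matches sub[1] = 'e'
  Position 7 ('b'): no match needed
  Position 8 ('d'): no match needed
All 2 characters matched => is a subsequence

1


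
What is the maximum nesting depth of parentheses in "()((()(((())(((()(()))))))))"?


Input: "()((()(((())(((()(()))))))))"
Tracking depth:
  Position 0 '(': depth becomes 1
  Position 1 ')': depth becomes 0
  Position 2 '(': depth becomes 1
  Position 3 '(': depth becomes 2
  Position 4 '(': depth becomes 3
  Position 5 ')': depth becomes 2
  Position 6 '(': depth becomes 3
  Position 7 '(': depth becomes 4
  Position 8 '(': depth becomes 5
  Position 9 '(': depth becomes 6
  Position 10 ')': depth becomes 5
  Position 11 ')': depth becomes 4
  Position 12 '(': depth becomes 5
  Position 13 '(': depth becomes 6
  Position 14 '(': depth becomes 7
  Position 15 '(': depth becomes 8
  Position 16 ')': depth becomes 7
  Position 17 '(': depth becomes 8
  Position 18 '(': depth becomes 9
  Position 19 ')': depth becomes 8
  Position 20 ')': depth becomes 7
  Position 21 ')': depth becomes 6
  Position 22 ')': depth becomes 5
  Position 23 ')': depth becomes 4
  Position 24 ')': depth becomes 3
  Position 25 ')': depth becomes 2
  Position 26 ')': depth becomes 1
  Position 27 ')': depth becomes 0
Maximum depth reached: 9

9


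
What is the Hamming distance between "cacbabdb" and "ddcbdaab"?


Comparing "cacbabdb" and "ddcbdaab" position by position:
  Position 0: 'c' vs 'd' => differ
  Position 1: 'a' vs 'd' => differ
  Position 2: 'c' vs 'c' => same
  Position 3: 'b' vs 'b' => same
  Position 4: 'a' vs 'd' => differ
  Position 5: 'b' vs 'a' => differ
  Position 6: 'd' vs 'a' => differ
  Position 7: 'b' vs 'b' => same
Total differences (Hamming distance): 5

5


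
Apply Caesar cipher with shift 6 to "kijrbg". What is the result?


Caesar cipher: shift "kijrbg" by 6
  'k' (pos 10) + 6 = pos 16 = 'q'
  'i' (pos 8) + 6 = pos 14 = 'o'
  'j' (pos 9) + 6 = pos 15 = 'p'
  'r' (pos 17) + 6 = pos 23 = 'x'
  'b' (pos 1) + 6 = pos 7 = 'h'
  'g' (pos 6) + 6 = pos 12 = 'm'
Result: qopxhm

qopxhm


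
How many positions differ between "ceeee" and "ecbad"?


Comparing "ceeee" and "ecbad" position by position:
  Position 0: 'c' vs 'e' => DIFFER
  Position 1: 'e' vs 'c' => DIFFER
  Position 2: 'e' vs 'b' => DIFFER
  Position 3: 'e' vs 'a' => DIFFER
  Position 4: 'e' vs 'd' => DIFFER
Positions that differ: 5

5


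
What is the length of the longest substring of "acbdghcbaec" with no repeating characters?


Input: "acbdghcbaec"
Sliding window (track last position of each char):
  Position 0 ('a'): window [0,0] length 1 -- new best
  Position 1 ('c'): window [0,1] length 2 -- new best
  Position 2 ('b'): window [0,2] length 3 -- new best
  Position 3 ('d'): window [0,3] length 4 -- new best
  Position 4 ('g'): window [0,4] length 5 -- new best
  Position 5 ('h'): window [0,5] length 6 -- new best
  Position 6 ('c'): repeat (last at 1), move window start to 2
  Position 6 ('c'): window [2,6] length 5
  Position 7 ('b'): repeat (last at 2), move window start to 3
  Position 7 ('b'): window [3,7] length 5
  Position 8 ('a'): window [3,8] length 6
  Position 9 ('e'): window [3,9] length 7 -- new best
  Position 10 ('c'): repeat (last at 6), move window start to 7
  Position 10 ('c'): window [7,10] length 4
Longest substring with no repeats: "dghcbae" with length 7

7


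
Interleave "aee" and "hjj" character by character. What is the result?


Interleaving "aee" and "hjj":
  Position 0: 'a' from first, 'h' from second => "ah"
  Position 1: 'e' from first, 'j' from second => "ej"
  Position 2: 'e' from first, 'j' from second => "ej"
Result: ahejej

ahejej


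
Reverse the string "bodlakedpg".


Input: bodlakedpg
Reading characters right to left:
  Position 9: 'g'
  Position 8: 'p'
  Position 7: 'd'
  Position 6: 'e'
  Position 5: 'k'
  Position 4: 'a'
  Position 3: 'l'
  Position 2: 'd'
  Position 1: 'o'
  Position 0: 'b'
Reversed: gpdekaldob

gpdekaldob


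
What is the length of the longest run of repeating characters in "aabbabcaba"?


Input: "aabbabcaba"
Scanning for longest run:
  Position 1 ('a'): continues run of 'a', length=2
  Position 2 ('b'): new char, reset run to 1
  Position 3 ('b'): continues run of 'b', length=2
  Position 4 ('a'): new char, reset run to 1
  Position 5 ('b'): new char, reset run to 1
  Position 6 ('c'): new char, reset run to 1
  Position 7 ('a'): new char, reset run to 1
  Position 8 ('b'): new char, reset run to 1
  Position 9 ('a'): new char, reset run to 1
Longest run: 'a' with length 2

2


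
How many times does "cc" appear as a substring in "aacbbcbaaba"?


Searching for "cc" in "aacbbcbaaba"
Scanning each position:
  Position 0: "aa" => no
  Position 1: "ac" => no
  Position 2: "cb" => no
  Position 3: "bb" => no
  Position 4: "bc" => no
  Position 5: "cb" => no
  Position 6: "ba" => no
  Position 7: "aa" => no
  Position 8: "ab" => no
  Position 9: "ba" => no
Total occurrences: 0

0


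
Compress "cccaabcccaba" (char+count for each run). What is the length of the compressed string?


Input: cccaabcccaba
Runs:
  'c' x 3 => "c3"
  'a' x 2 => "a2"
  'b' x 1 => "b1"
  'c' x 3 => "c3"
  'a' x 1 => "a1"
  'b' x 1 => "b1"
  'a' x 1 => "a1"
Compressed: "c3a2b1c3a1b1a1"
Compressed length: 14

14


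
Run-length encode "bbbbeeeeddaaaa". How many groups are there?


Input: bbbbeeeeddaaaa
Scanning for consecutive runs:
  Group 1: 'b' x 4 (positions 0-3)
  Group 2: 'e' x 4 (positions 4-7)
  Group 3: 'd' x 2 (positions 8-9)
  Group 4: 'a' x 4 (positions 10-13)
Total groups: 4

4


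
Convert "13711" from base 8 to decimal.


Input: "13711" in base 8
Positional expansion:
  Digit '1' (value 1) x 8^4 = 4096
  Digit '3' (value 3) x 8^3 = 1536
  Digit '7' (value 7) x 8^2 = 448
  Digit '1' (value 1) x 8^1 = 8
  Digit '1' (value 1) x 8^0 = 1
Sum = 6089

6089


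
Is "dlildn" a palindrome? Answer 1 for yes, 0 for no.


Input: dlildn
Reversed: ndlild
  Compare pos 0 ('d') with pos 5 ('n'): MISMATCH
  Compare pos 1 ('l') with pos 4 ('d'): MISMATCH
  Compare pos 2 ('i') with pos 3 ('l'): MISMATCH
Result: not a palindrome

0


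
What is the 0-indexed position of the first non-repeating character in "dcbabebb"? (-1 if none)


Input: dcbabebb
Character frequencies:
  'a': 1
  'b': 4
  'c': 1
  'd': 1
  'e': 1
Scanning left to right for freq == 1:
  Position 0 ('d'): unique! => answer = 0

0


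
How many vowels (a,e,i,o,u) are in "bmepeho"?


Input: bmepeho
Checking each character:
  'b' at position 0: consonant
  'm' at position 1: consonant
  'e' at position 2: vowel (running total: 1)
  'p' at position 3: consonant
  'e' at position 4: vowel (running total: 2)
  'h' at position 5: consonant
  'o' at position 6: vowel (running total: 3)
Total vowels: 3

3


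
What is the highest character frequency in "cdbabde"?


Input: cdbabde
Character counts:
  'a': 1
  'b': 2
  'c': 1
  'd': 2
  'e': 1
Maximum frequency: 2

2


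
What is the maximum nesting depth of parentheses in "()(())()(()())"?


Input: "()(())()(()())"
Tracking depth:
  Position 0 '(': depth becomes 1
  Position 1 ')': depth becomes 0
  Position 2 '(': depth becomes 1
  Position 3 '(': depth becomes 2
  Position 4 ')': depth becomes 1
  Position 5 ')': depth becomes 0
  Position 6 '(': depth becomes 1
  Position 7 ')': depth becomes 0
  Position 8 '(': depth becomes 1
  Position 9 '(': depth becomes 2
  Position 10 ')': depth becomes 1
  Position 11 '(': depth becomes 2
  Position 12 ')': depth becomes 1
  Position 13 ')': depth becomes 0
Maximum depth reached: 2

2


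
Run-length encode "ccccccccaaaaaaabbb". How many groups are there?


Input: ccccccccaaaaaaabbb
Scanning for consecutive runs:
  Group 1: 'c' x 8 (positions 0-7)
  Group 2: 'a' x 7 (positions 8-14)
  Group 3: 'b' x 3 (positions 15-17)
Total groups: 3

3


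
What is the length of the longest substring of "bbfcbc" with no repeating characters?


Input: "bbfcbc"
Sliding window (track last position of each char):
  Position 0 ('b'): window [0,0] length 1 -- new best
  Position 1 ('b'): repeat (last at 0), move window start to 1
  Position 1 ('b'): window [1,1] length 1
  Position 2 ('f'): window [1,2] length 2 -- new best
  Position 3 ('c'): window [1,3] length 3 -- new best
  Position 4 ('b'): repeat (last at 1), move window start to 2
  Position 4 ('b'): window [2,4] length 3
  Position 5 ('c'): repeat (last at 3), move window start to 4
  Position 5 ('c'): window [4,5] length 2
Longest substring with no repeats: "bfc" with length 3

3


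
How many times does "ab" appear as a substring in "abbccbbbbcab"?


Searching for "ab" in "abbccbbbbcab"
Scanning each position:
  Position 0: "ab" => MATCH
  Position 1: "bb" => no
  Position 2: "bc" => no
  Position 3: "cc" => no
  Position 4: "cb" => no
  Position 5: "bb" => no
  Position 6: "bb" => no
  Position 7: "bb" => no
  Position 8: "bc" => no
  Position 9: "ca" => no
  Position 10: "ab" => MATCH
Total occurrences: 2

2


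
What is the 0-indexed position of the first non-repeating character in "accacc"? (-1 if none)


Input: accacc
Character frequencies:
  'a': 2
  'c': 4
Scanning left to right for freq == 1:
  Position 0 ('a'): freq=2, skip
  Position 1 ('c'): freq=4, skip
  Position 2 ('c'): freq=4, skip
  Position 3 ('a'): freq=2, skip
  Position 4 ('c'): freq=4, skip
  Position 5 ('c'): freq=4, skip
  No unique character found => answer = -1

-1


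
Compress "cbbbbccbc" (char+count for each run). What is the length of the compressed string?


Input: cbbbbccbc
Runs:
  'c' x 1 => "c1"
  'b' x 4 => "b4"
  'c' x 2 => "c2"
  'b' x 1 => "b1"
  'c' x 1 => "c1"
Compressed: "c1b4c2b1c1"
Compressed length: 10

10


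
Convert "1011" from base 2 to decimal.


Input: "1011" in base 2
Positional expansion:
  Digit '1' (value 1) x 2^3 = 8
  Digit '0' (value 0) x 2^2 = 0
  Digit '1' (value 1) x 2^1 = 2
  Digit '1' (value 1) x 2^0 = 1
Sum = 11

11


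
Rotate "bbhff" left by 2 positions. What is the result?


Input: "bbhff", rotate left by 2
First 2 characters: "bb"
Remaining characters: "hff"
Concatenate remaining + first: "hff" + "bb" = "hffbb"

hffbb


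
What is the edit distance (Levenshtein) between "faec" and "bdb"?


Computing edit distance: "faec" -> "bdb"
DP table:
           b    d    b
      0    1    2    3
  f   1    1    2    3
  a   2    2    2    3
  e   3    3    3    3
  c   4    4    4    4
Edit distance = dp[4][3] = 4

4


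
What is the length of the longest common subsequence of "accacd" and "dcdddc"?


LCS of "accacd" and "dcdddc"
DP table:
           d    c    d    d    d    c
      0    0    0    0    0    0    0
  a   0    0    0    0    0    0    0
  c   0    0    1    1    1    1    1
  c   0    0    1    1    1    1    2
  a   0    0    1    1    1    1    2
  c   0    0    1    1    1    1    2
  d   0    1    1    2    2    2    2
LCS length = dp[6][6] = 2

2


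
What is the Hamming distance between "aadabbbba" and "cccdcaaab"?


Comparing "aadabbbba" and "cccdcaaab" position by position:
  Position 0: 'a' vs 'c' => differ
  Position 1: 'a' vs 'c' => differ
  Position 2: 'd' vs 'c' => differ
  Position 3: 'a' vs 'd' => differ
  Position 4: 'b' vs 'c' => differ
  Position 5: 'b' vs 'a' => differ
  Position 6: 'b' vs 'a' => differ
  Position 7: 'b' vs 'a' => differ
  Position 8: 'a' vs 'b' => differ
Total differences (Hamming distance): 9

9


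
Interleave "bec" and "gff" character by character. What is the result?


Interleaving "bec" and "gff":
  Position 0: 'b' from first, 'g' from second => "bg"
  Position 1: 'e' from first, 'f' from second => "ef"
  Position 2: 'c' from first, 'f' from second => "cf"
Result: bgefcf

bgefcf


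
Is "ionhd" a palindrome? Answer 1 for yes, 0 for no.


Input: ionhd
Reversed: dhnoi
  Compare pos 0 ('i') with pos 4 ('d'): MISMATCH
  Compare pos 1 ('o') with pos 3 ('h'): MISMATCH
Result: not a palindrome

0


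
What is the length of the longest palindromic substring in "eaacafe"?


Input: "eaacafe"
Checking substrings for palindromes:
  [2:5] "aca" (len 3) => palindrome
  [1:3] "aa" (len 2) => palindrome
Longest palindromic substring: "aca" with length 3

3


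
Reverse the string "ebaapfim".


Input: ebaapfim
Reading characters right to left:
  Position 7: 'm'
  Position 6: 'i'
  Position 5: 'f'
  Position 4: 'p'
  Position 3: 'a'
  Position 2: 'a'
  Position 1: 'b'
  Position 0: 'e'
Reversed: mifpaabe

mifpaabe


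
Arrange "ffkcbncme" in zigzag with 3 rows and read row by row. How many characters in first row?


Zigzag "ffkcbncme" into 3 rows:
Placing characters:
  'f' => row 0
  'f' => row 1
  'k' => row 2
  'c' => row 1
  'b' => row 0
  'n' => row 1
  'c' => row 2
  'm' => row 1
  'e' => row 0
Rows:
  Row 0: "fbe"
  Row 1: "fcnm"
  Row 2: "kc"
First row length: 3

3


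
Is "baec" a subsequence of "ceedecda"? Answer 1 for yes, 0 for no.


Check if "baec" is a subsequence of "ceedecda"
Greedy scan:
  Position 0 ('c'): no match needed
  Position 1 ('e'): no match needed
  Position 2 ('e'): no match needed
  Position 3 ('d'): no match needed
  Position 4 ('e'): no match needed
  Position 5 ('c'): no match needed
  Position 6 ('d'): no match needed
  Position 7 ('a'): no match needed
Only matched 0/4 characters => not a subsequence

0


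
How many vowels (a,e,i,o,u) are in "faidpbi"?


Input: faidpbi
Checking each character:
  'f' at position 0: consonant
  'a' at position 1: vowel (running total: 1)
  'i' at position 2: vowel (running total: 2)
  'd' at position 3: consonant
  'p' at position 4: consonant
  'b' at position 5: consonant
  'i' at position 6: vowel (running total: 3)
Total vowels: 3

3


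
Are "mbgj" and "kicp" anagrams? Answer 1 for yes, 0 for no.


Strings: "mbgj", "kicp"
Sorted first:  bgjm
Sorted second: cikp
Differ at position 0: 'b' vs 'c' => not anagrams

0


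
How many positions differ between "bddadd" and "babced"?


Comparing "bddadd" and "babced" position by position:
  Position 0: 'b' vs 'b' => same
  Position 1: 'd' vs 'a' => DIFFER
  Position 2: 'd' vs 'b' => DIFFER
  Position 3: 'a' vs 'c' => DIFFER
  Position 4: 'd' vs 'e' => DIFFER
  Position 5: 'd' vs 'd' => same
Positions that differ: 4

4


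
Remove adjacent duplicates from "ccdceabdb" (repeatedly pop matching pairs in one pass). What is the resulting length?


Input: ccdceabdb
Stack-based adjacent duplicate removal:
  Read 'c': push. Stack: c
  Read 'c': matches stack top 'c' => pop. Stack: (empty)
  Read 'd': push. Stack: d
  Read 'c': push. Stack: dc
  Read 'e': push. Stack: dce
  Read 'a': push. Stack: dcea
  Read 'b': push. Stack: dceab
  Read 'd': push. Stack: dceabd
  Read 'b': push. Stack: dceabdb
Final stack: "dceabdb" (length 7)

7


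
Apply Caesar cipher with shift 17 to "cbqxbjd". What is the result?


Caesar cipher: shift "cbqxbjd" by 17
  'c' (pos 2) + 17 = pos 19 = 't'
  'b' (pos 1) + 17 = pos 18 = 's'
  'q' (pos 16) + 17 = pos 7 = 'h'
  'x' (pos 23) + 17 = pos 14 = 'o'
  'b' (pos 1) + 17 = pos 18 = 's'
  'j' (pos 9) + 17 = pos 0 = 'a'
  'd' (pos 3) + 17 = pos 20 = 'u'
Result: tshosau

tshosau


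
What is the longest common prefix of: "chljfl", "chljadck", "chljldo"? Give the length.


Words: chljfl, chljadck, chljldo
  Position 0: all 'c' => match
  Position 1: all 'h' => match
  Position 2: all 'l' => match
  Position 3: all 'j' => match
  Position 4: ('f', 'a', 'l') => mismatch, stop
LCP = "chlj" (length 4)

4


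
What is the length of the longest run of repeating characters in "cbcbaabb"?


Input: "cbcbaabb"
Scanning for longest run:
  Position 1 ('b'): new char, reset run to 1
  Position 2 ('c'): new char, reset run to 1
  Position 3 ('b'): new char, reset run to 1
  Position 4 ('a'): new char, reset run to 1
  Position 5 ('a'): continues run of 'a', length=2
  Position 6 ('b'): new char, reset run to 1
  Position 7 ('b'): continues run of 'b', length=2
Longest run: 'a' with length 2

2


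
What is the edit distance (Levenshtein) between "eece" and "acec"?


Computing edit distance: "eece" -> "acec"
DP table:
           a    c    e    c
      0    1    2    3    4
  e   1    1    2    2    3
  e   2    2    2    2    3
  c   3    3    2    3    2
  e   4    4    3    2    3
Edit distance = dp[4][4] = 3

3


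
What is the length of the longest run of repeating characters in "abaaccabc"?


Input: "abaaccabc"
Scanning for longest run:
  Position 1 ('b'): new char, reset run to 1
  Position 2 ('a'): new char, reset run to 1
  Position 3 ('a'): continues run of 'a', length=2
  Position 4 ('c'): new char, reset run to 1
  Position 5 ('c'): continues run of 'c', length=2
  Position 6 ('a'): new char, reset run to 1
  Position 7 ('b'): new char, reset run to 1
  Position 8 ('c'): new char, reset run to 1
Longest run: 'a' with length 2

2


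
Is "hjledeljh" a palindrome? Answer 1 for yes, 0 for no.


Input: hjledeljh
Reversed: hjledeljh
  Compare pos 0 ('h') with pos 8 ('h'): match
  Compare pos 1 ('j') with pos 7 ('j'): match
  Compare pos 2 ('l') with pos 6 ('l'): match
  Compare pos 3 ('e') with pos 5 ('e'): match
Result: palindrome

1


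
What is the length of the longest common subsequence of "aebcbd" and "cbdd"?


LCS of "aebcbd" and "cbdd"
DP table:
           c    b    d    d
      0    0    0    0    0
  a   0    0    0    0    0
  e   0    0    0    0    0
  b   0    0    1    1    1
  c   0    1    1    1    1
  b   0    1    2    2    2
  d   0    1    2    3    3
LCS length = dp[6][4] = 3

3


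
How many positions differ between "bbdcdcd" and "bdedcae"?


Comparing "bbdcdcd" and "bdedcae" position by position:
  Position 0: 'b' vs 'b' => same
  Position 1: 'b' vs 'd' => DIFFER
  Position 2: 'd' vs 'e' => DIFFER
  Position 3: 'c' vs 'd' => DIFFER
  Position 4: 'd' vs 'c' => DIFFER
  Position 5: 'c' vs 'a' => DIFFER
  Position 6: 'd' vs 'e' => DIFFER
Positions that differ: 6

6


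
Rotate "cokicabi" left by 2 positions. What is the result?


Input: "cokicabi", rotate left by 2
First 2 characters: "co"
Remaining characters: "kicabi"
Concatenate remaining + first: "kicabi" + "co" = "kicabico"

kicabico


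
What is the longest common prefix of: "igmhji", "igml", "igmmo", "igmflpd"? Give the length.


Words: igmhji, igml, igmmo, igmflpd
  Position 0: all 'i' => match
  Position 1: all 'g' => match
  Position 2: all 'm' => match
  Position 3: ('h', 'l', 'm', 'f') => mismatch, stop
LCP = "igm" (length 3)

3


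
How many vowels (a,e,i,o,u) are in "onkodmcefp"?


Input: onkodmcefp
Checking each character:
  'o' at position 0: vowel (running total: 1)
  'n' at position 1: consonant
  'k' at position 2: consonant
  'o' at position 3: vowel (running total: 2)
  'd' at position 4: consonant
  'm' at position 5: consonant
  'c' at position 6: consonant
  'e' at position 7: vowel (running total: 3)
  'f' at position 8: consonant
  'p' at position 9: consonant
Total vowels: 3

3


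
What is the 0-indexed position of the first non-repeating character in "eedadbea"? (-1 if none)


Input: eedadbea
Character frequencies:
  'a': 2
  'b': 1
  'd': 2
  'e': 3
Scanning left to right for freq == 1:
  Position 0 ('e'): freq=3, skip
  Position 1 ('e'): freq=3, skip
  Position 2 ('d'): freq=2, skip
  Position 3 ('a'): freq=2, skip
  Position 4 ('d'): freq=2, skip
  Position 5 ('b'): unique! => answer = 5

5


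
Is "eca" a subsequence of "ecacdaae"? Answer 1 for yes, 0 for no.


Check if "eca" is a subsequence of "ecacdaae"
Greedy scan:
  Position 0 ('e'): matches sub[0] = 'e'
  Position 1 ('c'): matches sub[1] = 'c'
  Position 2 ('a'): matches sub[2] = 'a'
  Position 3 ('c'): no match needed
  Position 4 ('d'): no match needed
  Position 5 ('a'): no match needed
  Position 6 ('a'): no match needed
  Position 7 ('e'): no match needed
All 3 characters matched => is a subsequence

1


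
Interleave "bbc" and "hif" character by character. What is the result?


Interleaving "bbc" and "hif":
  Position 0: 'b' from first, 'h' from second => "bh"
  Position 1: 'b' from first, 'i' from second => "bi"
  Position 2: 'c' from first, 'f' from second => "cf"
Result: bhbicf

bhbicf


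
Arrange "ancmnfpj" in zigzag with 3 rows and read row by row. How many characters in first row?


Zigzag "ancmnfpj" into 3 rows:
Placing characters:
  'a' => row 0
  'n' => row 1
  'c' => row 2
  'm' => row 1
  'n' => row 0
  'f' => row 1
  'p' => row 2
  'j' => row 1
Rows:
  Row 0: "an"
  Row 1: "nmfj"
  Row 2: "cp"
First row length: 2

2


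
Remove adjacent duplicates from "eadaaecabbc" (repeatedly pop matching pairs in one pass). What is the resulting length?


Input: eadaaecabbc
Stack-based adjacent duplicate removal:
  Read 'e': push. Stack: e
  Read 'a': push. Stack: ea
  Read 'd': push. Stack: ead
  Read 'a': push. Stack: eada
  Read 'a': matches stack top 'a' => pop. Stack: ead
  Read 'e': push. Stack: eade
  Read 'c': push. Stack: eadec
  Read 'a': push. Stack: eadeca
  Read 'b': push. Stack: eadecab
  Read 'b': matches stack top 'b' => pop. Stack: eadeca
  Read 'c': push. Stack: eadecac
Final stack: "eadecac" (length 7)

7


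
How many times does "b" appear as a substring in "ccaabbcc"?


Searching for "b" in "ccaabbcc"
Scanning each position:
  Position 0: "c" => no
  Position 1: "c" => no
  Position 2: "a" => no
  Position 3: "a" => no
  Position 4: "b" => MATCH
  Position 5: "b" => MATCH
  Position 6: "c" => no
  Position 7: "c" => no
Total occurrences: 2

2


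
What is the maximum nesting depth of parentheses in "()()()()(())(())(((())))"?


Input: "()()()()(())(())(((())))"
Tracking depth:
  Position 0 '(': depth becomes 1
  Position 1 ')': depth becomes 0
  Position 2 '(': depth becomes 1
  Position 3 ')': depth becomes 0
  Position 4 '(': depth becomes 1
  Position 5 ')': depth becomes 0
  Position 6 '(': depth becomes 1
  Position 7 ')': depth becomes 0
  Position 8 '(': depth becomes 1
  Position 9 '(': depth becomes 2
  Position 10 ')': depth becomes 1
  Position 11 ')': depth becomes 0
  Position 12 '(': depth becomes 1
  Position 13 '(': depth becomes 2
  Position 14 ')': depth becomes 1
  Position 15 ')': depth becomes 0
  Position 16 '(': depth becomes 1
  Position 17 '(': depth becomes 2
  Position 18 '(': depth becomes 3
  Position 19 '(': depth becomes 4
  Position 20 ')': depth becomes 3
  Position 21 ')': depth becomes 2
  Position 22 ')': depth becomes 1
  Position 23 ')': depth becomes 0
Maximum depth reached: 4

4


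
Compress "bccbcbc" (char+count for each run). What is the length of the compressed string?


Input: bccbcbc
Runs:
  'b' x 1 => "b1"
  'c' x 2 => "c2"
  'b' x 1 => "b1"
  'c' x 1 => "c1"
  'b' x 1 => "b1"
  'c' x 1 => "c1"
Compressed: "b1c2b1c1b1c1"
Compressed length: 12

12


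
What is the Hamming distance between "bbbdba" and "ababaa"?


Comparing "bbbdba" and "ababaa" position by position:
  Position 0: 'b' vs 'a' => differ
  Position 1: 'b' vs 'b' => same
  Position 2: 'b' vs 'a' => differ
  Position 3: 'd' vs 'b' => differ
  Position 4: 'b' vs 'a' => differ
  Position 5: 'a' vs 'a' => same
Total differences (Hamming distance): 4

4


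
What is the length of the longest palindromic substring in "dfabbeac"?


Input: "dfabbeac"
Checking substrings for palindromes:
  [3:5] "bb" (len 2) => palindrome
Longest palindromic substring: "bb" with length 2

2


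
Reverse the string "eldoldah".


Input: eldoldah
Reading characters right to left:
  Position 7: 'h'
  Position 6: 'a'
  Position 5: 'd'
  Position 4: 'l'
  Position 3: 'o'
  Position 2: 'd'
  Position 1: 'l'
  Position 0: 'e'
Reversed: hadlodle

hadlodle


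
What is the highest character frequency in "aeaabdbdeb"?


Input: aeaabdbdeb
Character counts:
  'a': 3
  'b': 3
  'd': 2
  'e': 2
Maximum frequency: 3

3


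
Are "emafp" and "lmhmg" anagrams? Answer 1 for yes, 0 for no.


Strings: "emafp", "lmhmg"
Sorted first:  aefmp
Sorted second: ghlmm
Differ at position 0: 'a' vs 'g' => not anagrams

0


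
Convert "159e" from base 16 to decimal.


Input: "159e" in base 16
Positional expansion:
  Digit '1' (value 1) x 16^3 = 4096
  Digit '5' (value 5) x 16^2 = 1280
  Digit '9' (value 9) x 16^1 = 144
  Digit 'e' (value 14) x 16^0 = 14
Sum = 5534

5534


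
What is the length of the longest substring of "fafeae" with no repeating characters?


Input: "fafeae"
Sliding window (track last position of each char):
  Position 0 ('f'): window [0,0] length 1 -- new best
  Position 1 ('a'): window [0,1] length 2 -- new best
  Position 2 ('f'): repeat (last at 0), move window start to 1
  Position 2 ('f'): window [1,2] length 2
  Position 3 ('e'): window [1,3] length 3 -- new best
  Position 4 ('a'): repeat (last at 1), move window start to 2
  Position 4 ('a'): window [2,4] length 3
  Position 5 ('e'): repeat (last at 3), move window start to 4
  Position 5 ('e'): window [4,5] length 2
Longest substring with no repeats: "afe" with length 3

3


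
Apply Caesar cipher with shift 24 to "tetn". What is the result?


Caesar cipher: shift "tetn" by 24
  't' (pos 19) + 24 = pos 17 = 'r'
  'e' (pos 4) + 24 = pos 2 = 'c'
  't' (pos 19) + 24 = pos 17 = 'r'
  'n' (pos 13) + 24 = pos 11 = 'l'
Result: rcrl

rcrl


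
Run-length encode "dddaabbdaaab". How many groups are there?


Input: dddaabbdaaab
Scanning for consecutive runs:
  Group 1: 'd' x 3 (positions 0-2)
  Group 2: 'a' x 2 (positions 3-4)
  Group 3: 'b' x 2 (positions 5-6)
  Group 4: 'd' x 1 (positions 7-7)
  Group 5: 'a' x 3 (positions 8-10)
  Group 6: 'b' x 1 (positions 11-11)
Total groups: 6

6


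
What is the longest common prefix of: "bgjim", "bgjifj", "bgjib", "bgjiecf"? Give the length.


Words: bgjim, bgjifj, bgjib, bgjiecf
  Position 0: all 'b' => match
  Position 1: all 'g' => match
  Position 2: all 'j' => match
  Position 3: all 'i' => match
  Position 4: ('m', 'f', 'b', 'e') => mismatch, stop
LCP = "bgji" (length 4)

4


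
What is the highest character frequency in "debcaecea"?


Input: debcaecea
Character counts:
  'a': 2
  'b': 1
  'c': 2
  'd': 1
  'e': 3
Maximum frequency: 3

3


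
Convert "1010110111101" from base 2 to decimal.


Input: "1010110111101" in base 2
Positional expansion:
  Digit '1' (value 1) x 2^12 = 4096
  Digit '0' (value 0) x 2^11 = 0
  Digit '1' (value 1) x 2^10 = 1024
  Digit '0' (value 0) x 2^9 = 0
  Digit '1' (value 1) x 2^8 = 256
  Digit '1' (value 1) x 2^7 = 128
  Digit '0' (value 0) x 2^6 = 0
  Digit '1' (value 1) x 2^5 = 32
  Digit '1' (value 1) x 2^4 = 16
  Digit '1' (value 1) x 2^3 = 8
  Digit '1' (value 1) x 2^2 = 4
  Digit '0' (value 0) x 2^1 = 0
  Digit '1' (value 1) x 2^0 = 1
Sum = 5565

5565


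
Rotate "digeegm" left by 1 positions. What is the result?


Input: "digeegm", rotate left by 1
First 1 characters: "d"
Remaining characters: "igeegm"
Concatenate remaining + first: "igeegm" + "d" = "igeegmd"

igeegmd


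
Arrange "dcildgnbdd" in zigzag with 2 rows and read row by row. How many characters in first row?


Zigzag "dcildgnbdd" into 2 rows:
Placing characters:
  'd' => row 0
  'c' => row 1
  'i' => row 0
  'l' => row 1
  'd' => row 0
  'g' => row 1
  'n' => row 0
  'b' => row 1
  'd' => row 0
  'd' => row 1
Rows:
  Row 0: "didnd"
  Row 1: "clgbd"
First row length: 5

5


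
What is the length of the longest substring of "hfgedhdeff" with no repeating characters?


Input: "hfgedhdeff"
Sliding window (track last position of each char):
  Position 0 ('h'): window [0,0] length 1 -- new best
  Position 1 ('f'): window [0,1] length 2 -- new best
  Position 2 ('g'): window [0,2] length 3 -- new best
  Position 3 ('e'): window [0,3] length 4 -- new best
  Position 4 ('d'): window [0,4] length 5 -- new best
  Position 5 ('h'): repeat (last at 0), move window start to 1
  Position 5 ('h'): window [1,5] length 5
  Position 6 ('d'): repeat (last at 4), move window start to 5
  Position 6 ('d'): window [5,6] length 2
  Position 7 ('e'): window [5,7] length 3
  Position 8 ('f'): window [5,8] length 4
  Position 9 ('f'): repeat (last at 8), move window start to 9
  Position 9 ('f'): window [9,9] length 1
Longest substring with no repeats: "hfged" with length 5

5


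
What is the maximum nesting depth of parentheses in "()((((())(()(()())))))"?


Input: "()((((())(()(()())))))"
Tracking depth:
  Position 0 '(': depth becomes 1
  Position 1 ')': depth becomes 0
  Position 2 '(': depth becomes 1
  Position 3 '(': depth becomes 2
  Position 4 '(': depth becomes 3
  Position 5 '(': depth becomes 4
  Position 6 '(': depth becomes 5
  Position 7 ')': depth becomes 4
  Position 8 ')': depth becomes 3
  Position 9 '(': depth becomes 4
  Position 10 '(': depth becomes 5
  Position 11 ')': depth becomes 4
  Position 12 '(': depth becomes 5
  Position 13 '(': depth becomes 6
  Position 14 ')': depth becomes 5
  Position 15 '(': depth becomes 6
  Position 16 ')': depth becomes 5
  Position 17 ')': depth becomes 4
  Position 18 ')': depth becomes 3
  Position 19 ')': depth becomes 2
  Position 20 ')': depth becomes 1
  Position 21 ')': depth becomes 0
Maximum depth reached: 6

6
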